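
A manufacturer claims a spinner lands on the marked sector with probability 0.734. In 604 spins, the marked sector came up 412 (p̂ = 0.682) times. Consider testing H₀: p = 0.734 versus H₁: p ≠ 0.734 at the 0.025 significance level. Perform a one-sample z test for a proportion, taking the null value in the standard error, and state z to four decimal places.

z = -2.8856

p̂ = 412/604 ≈ 0.682119.
Under H₀, SE = √(0.734·0.266/604) = √(0.000323252) = 0.017979.
z = (0.682119 − 0.734)/0.017979 = -0.051881/0.017979 = -2.8856.
p-value = 2·P(Z > 2.886) ≈ 0.0039, so at α = 0.025 we reject H₀.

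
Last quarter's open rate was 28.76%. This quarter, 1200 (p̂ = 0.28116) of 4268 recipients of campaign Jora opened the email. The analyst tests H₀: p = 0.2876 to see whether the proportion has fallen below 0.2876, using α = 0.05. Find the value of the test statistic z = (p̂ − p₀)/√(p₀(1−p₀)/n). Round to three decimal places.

z = -0.929

p̂ = 1200/4268 ≈ 0.28116.
SE = √(p₀(1−p₀)/n) = √(0.20489/4268) = 0.00693.
z = (0.28116 − 0.2876)/0.00693 = -0.00644/0.00693 = -0.929.
p-value = P(Z < -0.929) ≈ 0.1764, so at α = 0.05 we fail to reject H₀.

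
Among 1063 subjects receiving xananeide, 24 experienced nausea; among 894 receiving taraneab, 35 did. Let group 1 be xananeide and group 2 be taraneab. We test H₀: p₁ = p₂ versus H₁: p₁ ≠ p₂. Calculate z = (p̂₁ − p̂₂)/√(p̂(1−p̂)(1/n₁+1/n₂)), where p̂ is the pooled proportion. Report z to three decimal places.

z = -2.136

p̂₁ = 24/1063 = 0.022578, p̂₂ = 35/894 = 0.039150.
Pooled p̂ = (24+35)/(1063+894) = 59/1957 = 0.030148.
SE = √(0.0292393 × 0.0020593) = 0.007760.
z = (0.022578 − 0.039150)/0.007760 = -0.016572/0.007760 = -2.136.
p-value = 2·P(Z > 2.136) ≈ 0.0327.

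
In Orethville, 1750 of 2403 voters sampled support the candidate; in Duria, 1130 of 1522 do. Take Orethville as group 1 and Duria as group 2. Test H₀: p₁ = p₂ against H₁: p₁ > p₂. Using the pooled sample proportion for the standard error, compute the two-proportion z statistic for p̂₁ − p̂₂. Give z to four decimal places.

z = -0.9799

p̂₁ = 1750/2403 ≈ 0.728256, p̂₂ = 1130/1522 ≈ 0.742444.
Pooled p̂ = (1750+1130)/(2403+1522) = 2880/3925 = 0.733758.
SE = √(0.195357 × 0.00107318) = 0.014479.
z = (0.728256 − 0.742444)/0.014479 = -0.014188/0.014479 = -0.9799.
p-value = P(Z > -0.980) ≈ 0.8364.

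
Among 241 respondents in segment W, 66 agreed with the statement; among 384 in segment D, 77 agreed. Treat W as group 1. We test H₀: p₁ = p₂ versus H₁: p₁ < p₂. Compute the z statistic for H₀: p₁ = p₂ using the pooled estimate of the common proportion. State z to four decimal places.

p̂₁ = 66/241 ≈ 0.2738589, p̂₂ = 77/384 ≈ 0.2005208.
Pooled p̂ = (66+77)/(241+384) = 143/625 = 0.2288000.
SE = √(p̂(1−p̂)(1/n₁+1/n₂)) = √(0.2288000·0.7712000·0.00675354) = √(0.00119167) = 0.0345205.
z = (0.2738589 − 0.2005208)/0.0345205 = 0.0733381/0.0345205 = 2.1245.
p-value = P(Z < 2.124) ≈ 0.9832.

z = 2.1245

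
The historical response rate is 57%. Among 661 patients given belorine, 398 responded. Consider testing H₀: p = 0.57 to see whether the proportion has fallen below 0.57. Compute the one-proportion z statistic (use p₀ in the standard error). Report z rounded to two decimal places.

z = 1.67

p̂ = 398/661 ≈ 0.60212.
Under H₀, SE = √(0.57·0.43/661) = √(0.000370802) = 0.01926.
z = (0.60212 − 0.57)/0.01926 = 0.03212/0.01926 = 1.67.
p-value = P(Z < 1.668) ≈ 0.9523.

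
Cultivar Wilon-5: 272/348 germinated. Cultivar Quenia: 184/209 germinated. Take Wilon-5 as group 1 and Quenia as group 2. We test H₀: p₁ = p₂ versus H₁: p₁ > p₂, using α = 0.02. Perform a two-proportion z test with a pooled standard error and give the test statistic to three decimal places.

z = -2.929

p̂₁ = 272/348 ≈ 0.78161, p̂₂ = 184/209 ≈ 0.88038.
Pooled p̂ = (272+184)/(348+209) = 456/557 = 0.81867.
SE = √(p̂(1−p̂)(1/n₁+1/n₂)) = √(0.81867·0.18133·0.00765825) = √(0.00113686) = 0.03372.
z = (0.78161 − 0.88038)/0.03372 = -0.09877/0.03372 = -2.929.
p-value = P(Z > -2.929) ≈ 0.9983. With α = 0.02, fail to reject H₀.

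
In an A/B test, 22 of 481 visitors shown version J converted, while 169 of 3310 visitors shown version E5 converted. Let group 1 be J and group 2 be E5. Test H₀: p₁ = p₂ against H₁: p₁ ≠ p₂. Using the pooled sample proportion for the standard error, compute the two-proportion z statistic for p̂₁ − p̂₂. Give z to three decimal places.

p̂₁ = 22/481 ≈ 0.045738, p̂₂ = 169/3310 ≈ 0.051057.
Pooled p̂ = (22+169)/(481+3310) = 191/3791 = 0.050382.
SE = √(0.0478441 × 0.00238112) = 0.010673.
z = (0.045738 − 0.051057)/0.010673 = -0.005319/0.010673 = -0.498.

z = -0.498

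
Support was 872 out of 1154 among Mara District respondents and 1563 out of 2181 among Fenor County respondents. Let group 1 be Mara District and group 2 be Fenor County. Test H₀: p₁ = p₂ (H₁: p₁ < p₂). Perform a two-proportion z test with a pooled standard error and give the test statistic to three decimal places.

p̂₁ = 872/1154 ≈ 0.75563, p̂₂ = 1563/2181 ≈ 0.71664.
Pooled p̂ = (872+1563)/(1154+2181) = 2435/3335 = 0.73013.
SE = √(p̂(1−p̂)(1/n₁+1/n₂)) = √(0.73013·0.26987·0.00132506) = √(0.000261086) = 0.01616.
z = (0.75563 − 0.71664)/0.01616 = 0.03899/0.01616 = 2.413.

z = 2.413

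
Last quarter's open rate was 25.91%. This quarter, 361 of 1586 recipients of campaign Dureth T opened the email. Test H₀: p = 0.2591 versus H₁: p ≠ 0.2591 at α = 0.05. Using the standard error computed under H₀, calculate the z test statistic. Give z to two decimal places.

z = -2.86

p̂ = 361/1586 = 0.2276.
Standard error under H₀: √(0.2591×0.7409/1586) = 0.0110.
z = (0.2276 − 0.2591)/0.0110 = -0.0315/0.0110 = -2.86.
Two-sided p-value ≈ 2·Φ(−2.862) = 0.0042, so at α = 0.05 we reject H₀.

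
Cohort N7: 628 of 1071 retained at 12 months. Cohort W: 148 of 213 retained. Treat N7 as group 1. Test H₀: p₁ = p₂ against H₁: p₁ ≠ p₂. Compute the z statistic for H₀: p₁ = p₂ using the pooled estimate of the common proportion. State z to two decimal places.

z = -2.96

p̂₁ = 628/1071 ≈ 0.58637, p̂₂ = 148/213 ≈ 0.69484.
Pooled p̂ = (628+148)/(1071+213) = 776/1284 = 0.60436.
SE = √(p̂(1−p̂)(1/n₁+1/n₂)) = √(0.60436·0.39564·0.00562854) = √(0.00134583) = 0.03669.
z = (0.58637 − 0.69484)/0.03669 = -0.10847/0.03669 = -2.96.
Two-sided p-value ≈ 2·Φ(−2.957) = 0.0031.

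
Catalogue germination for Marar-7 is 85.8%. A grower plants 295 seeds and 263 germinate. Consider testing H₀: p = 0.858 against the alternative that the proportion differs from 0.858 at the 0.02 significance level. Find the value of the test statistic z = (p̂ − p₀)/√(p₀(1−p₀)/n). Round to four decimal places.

z = 1.6497

p̂ = 263/295 = 0.891525.
SE = √(p₀(1−p₀)/n) = √(0.12184/295) = 0.020322.
z = (0.891525 − 0.858)/0.020322 = 0.033525/0.020322 = 1.6497.
p-value = 2·P(Z > 1.650) ≈ 0.0990, so at α = 0.02 we fail to reject H₀.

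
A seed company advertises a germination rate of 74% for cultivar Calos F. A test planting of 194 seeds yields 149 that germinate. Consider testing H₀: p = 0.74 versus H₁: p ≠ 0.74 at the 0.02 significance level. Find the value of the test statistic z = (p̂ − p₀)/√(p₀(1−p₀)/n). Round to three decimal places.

z = 0.890

p̂ = 149/194 = 0.76804.
Under H₀, SE = √(0.74·0.26/194) = √(0.000991753) = 0.03149.
z = (0.76804 − 0.74)/0.03149 = 0.02804/0.03149 = 0.890.
p-value = 2·P(Z > 0.890) ≈ 0.3732. With α = 0.02, fail to reject H₀.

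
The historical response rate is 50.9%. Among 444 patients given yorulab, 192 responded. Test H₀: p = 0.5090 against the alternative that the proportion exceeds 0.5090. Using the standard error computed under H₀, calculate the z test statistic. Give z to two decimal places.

z = -3.23

p̂ = 192/444 = 0.4324.
Under H₀, SE = √(0.509·0.491/444) = √(0.000562881) = 0.0237.
z = (0.4324 − 0.509)/0.0237 = -0.0766/0.0237 = -3.23.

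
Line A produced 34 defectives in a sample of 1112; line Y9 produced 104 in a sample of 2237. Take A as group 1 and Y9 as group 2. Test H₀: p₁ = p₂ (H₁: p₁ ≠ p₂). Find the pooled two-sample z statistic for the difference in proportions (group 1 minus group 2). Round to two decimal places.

p̂₁ = 34/1112 ≈ 0.0306, p̂₂ = 104/2237 ≈ 0.0465.
Pooled p̂ = (34+104)/(1112+2237) = 138/3349 = 0.0412.
SE = √(0.0395084 × 0.00134631) = 0.0073.
z = (0.0306 − 0.0465)/0.0073 = -0.0159/0.0073 = -2.18.
Two-sided p-value ≈ 2·Φ(−2.182) = 0.0291.

z = -2.18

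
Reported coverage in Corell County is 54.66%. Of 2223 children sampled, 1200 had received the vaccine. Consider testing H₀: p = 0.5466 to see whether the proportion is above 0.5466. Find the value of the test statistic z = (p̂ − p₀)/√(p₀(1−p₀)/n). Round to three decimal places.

z = -0.643

p̂ = 1200/2223 = 0.53981.
SE = √(p₀(1−p₀)/n) = √(0.24783/2223) = 0.01056.
z = (0.53981 − 0.5466)/0.01056 = -0.00679/0.01056 = -0.643.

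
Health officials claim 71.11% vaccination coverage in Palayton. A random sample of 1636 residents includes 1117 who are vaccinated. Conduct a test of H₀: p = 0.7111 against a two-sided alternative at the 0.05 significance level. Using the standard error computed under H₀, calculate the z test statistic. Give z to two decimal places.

p̂ = 1117/1636 ≈ 0.6828.
SE = √(p₀(1−p₀)/n) = √(0.20544/1636) = 0.0112.
z = (0.6828 − 0.7111)/0.0112 = -0.0283/0.0112 = -2.53.
p-value = 2·P(Z > 2.529) ≈ 0.0114. With α = 0.05, reject H₀.

z = -2.53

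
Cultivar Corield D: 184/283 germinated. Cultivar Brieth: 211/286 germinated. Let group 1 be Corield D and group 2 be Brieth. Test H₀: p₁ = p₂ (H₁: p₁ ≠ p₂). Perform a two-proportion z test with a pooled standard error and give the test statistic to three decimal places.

z = -2.267

p̂₁ = 184/283 = 0.65018, p̂₂ = 211/286 = 0.73776.
Pooled p̂ = (184+211)/(283+286) = 395/569 = 0.69420.
SE = √(0.212286 × 0.00703007) = 0.03863.
z = (0.65018 − 0.73776)/0.03863 = -0.08758/0.03863 = -2.267.
Two-sided p-value ≈ 2·Φ(−2.267) = 0.0234.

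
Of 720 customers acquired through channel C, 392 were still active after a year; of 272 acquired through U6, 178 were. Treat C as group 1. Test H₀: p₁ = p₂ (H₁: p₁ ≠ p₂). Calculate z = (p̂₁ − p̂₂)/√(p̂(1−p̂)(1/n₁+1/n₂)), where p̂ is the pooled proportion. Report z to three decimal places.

z = -3.125

p̂₁ = 392/720 = 0.54444, p̂₂ = 178/272 = 0.65441.
Pooled p̂ = (392+178)/(720+272) = 570/992 = 0.57460.
SE = √(p̂(1−p̂)(1/n₁+1/n₂)) = √(0.57460·0.42540·0.00506536) = √(0.00123815) = 0.03519.
z = (0.54444 − 0.65441)/0.03519 = -0.10997/0.03519 = -3.125.
Two-sided p-value ≈ 2·Φ(−3.125) = 0.0018.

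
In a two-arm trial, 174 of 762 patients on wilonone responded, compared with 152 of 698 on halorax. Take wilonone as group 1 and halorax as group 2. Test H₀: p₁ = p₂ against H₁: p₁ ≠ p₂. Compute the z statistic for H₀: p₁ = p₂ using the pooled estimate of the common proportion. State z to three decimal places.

z = 0.485

p̂₁ = 174/762 ≈ 0.22835, p̂₂ = 152/698 ≈ 0.21777.
Pooled p̂ = (174+152)/(762+698) = 326/1460 = 0.22329.
SE = √(0.17343 × 0.002745) = 0.02182.
z = (0.22835 − 0.21777)/0.02182 = 0.01058/0.02182 = 0.485.
Two-sided p-value ≈ 2·Φ(−0.485) = 0.6277.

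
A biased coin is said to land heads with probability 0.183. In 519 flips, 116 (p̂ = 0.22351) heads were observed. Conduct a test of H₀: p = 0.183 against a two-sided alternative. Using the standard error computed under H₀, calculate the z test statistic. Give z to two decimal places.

z = 2.39

p̂ = 116/519 ≈ 0.22351.
Under H₀, SE = √(0.183·0.817/519) = √(0.000288075) = 0.01697.
z = (0.22351 − 0.183)/0.01697 = 0.04051/0.01697 = 2.39.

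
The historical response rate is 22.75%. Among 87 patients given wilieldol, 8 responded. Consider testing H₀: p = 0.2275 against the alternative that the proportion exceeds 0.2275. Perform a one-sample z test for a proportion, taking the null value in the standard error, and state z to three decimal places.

z = -3.016

p̂ = 8/87 ≈ 0.09195.
SE = √(p₀(1−p₀)/n) = √(0.17574/87) = 0.04494.
z = (0.09195 − 0.2275)/0.04494 = -0.13555/0.04494 = -3.016.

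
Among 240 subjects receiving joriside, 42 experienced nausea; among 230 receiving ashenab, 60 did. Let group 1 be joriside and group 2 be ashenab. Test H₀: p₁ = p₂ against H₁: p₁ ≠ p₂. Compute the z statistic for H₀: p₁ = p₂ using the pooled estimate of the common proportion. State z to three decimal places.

p̂₁ = 42/240 ≈ 0.175000, p̂₂ = 60/230 ≈ 0.260870.
Pooled p̂ = (42+60)/(240+230) = 102/470 = 0.217021.
SE = √(0.169923 × 0.00851449) = 0.038037.
z = (0.175000 − 0.260870)/0.038037 = -0.085870/0.038037 = -2.258.

z = -2.258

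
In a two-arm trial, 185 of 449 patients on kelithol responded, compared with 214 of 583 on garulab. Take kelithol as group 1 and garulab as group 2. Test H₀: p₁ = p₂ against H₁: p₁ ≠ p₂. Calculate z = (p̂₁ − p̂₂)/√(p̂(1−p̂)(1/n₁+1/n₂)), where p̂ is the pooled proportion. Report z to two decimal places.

z = 1.47

p̂₁ = 185/449 ≈ 0.4120, p̂₂ = 214/583 ≈ 0.3671.
Pooled p̂ = (185+214)/(449+583) = 399/1032 = 0.3866.
SE = √(0.237147 × 0.00394244) = 0.0306.
z = (0.4120 − 0.3671)/0.0306 = 0.0449/0.0306 = 1.47.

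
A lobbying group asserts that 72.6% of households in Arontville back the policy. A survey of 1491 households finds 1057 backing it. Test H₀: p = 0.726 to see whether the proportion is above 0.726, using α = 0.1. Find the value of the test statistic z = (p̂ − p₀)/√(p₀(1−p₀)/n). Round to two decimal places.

p̂ = 1057/1491 = 0.70892.
Under H₀, SE = √(0.726·0.274/1491) = √(0.000133416) = 0.01155.
z = (0.70892 − 0.726)/0.01155 = -0.01708/0.01155 = -1.48.
p-value = P(Z > -1.479) ≈ 0.9304, so at α = 0.1 we fail to reject H₀.

z = -1.48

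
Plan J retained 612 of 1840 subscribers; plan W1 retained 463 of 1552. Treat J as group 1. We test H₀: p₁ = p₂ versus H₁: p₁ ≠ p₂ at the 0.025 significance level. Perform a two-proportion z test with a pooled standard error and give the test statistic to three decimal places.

p̂₁ = 612/1840 ≈ 0.33261, p̂₂ = 463/1552 ≈ 0.29832.
Pooled p̂ = (612+463)/(1840+1552) = 1075/3392 = 0.31692.
SE = √(p̂(1−p̂)(1/n₁+1/n₂)) = √(0.31692·0.68308·0.00118781) = √(0.00025714) = 0.01604.
z = (0.33261 − 0.29832)/0.01604 = 0.03429/0.01604 = 2.138.
p-value = 2·P(Z > 2.138) ≈ 0.0325; since p > α = 0.025, fail to reject H₀.

z = 2.138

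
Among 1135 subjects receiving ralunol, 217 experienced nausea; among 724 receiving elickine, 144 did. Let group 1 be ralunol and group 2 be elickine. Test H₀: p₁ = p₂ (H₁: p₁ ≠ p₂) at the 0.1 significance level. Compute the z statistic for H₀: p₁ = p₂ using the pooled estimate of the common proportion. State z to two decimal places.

z = -0.41

p̂₁ = 217/1135 ≈ 0.1912, p̂₂ = 144/724 ≈ 0.1989.
Pooled p̂ = (217+144)/(1135+724) = 361/1859 = 0.1942.
SE = √(p̂(1−p̂)(1/n₁+1/n₂)) = √(0.1942·0.8058·0.00226227) = √(0.000354002) = 0.0188.
z = (0.1912 − 0.1989)/0.0188 = -0.0077/0.0188 = -0.41.
Two-sided p-value ≈ 2·Φ(−0.410) = 0.6821, so at α = 0.1 we fail to reject H₀.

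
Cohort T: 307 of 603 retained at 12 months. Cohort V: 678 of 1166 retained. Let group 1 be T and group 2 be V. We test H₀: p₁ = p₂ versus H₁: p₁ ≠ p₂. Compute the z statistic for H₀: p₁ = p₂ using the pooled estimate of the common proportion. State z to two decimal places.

p̂₁ = 307/603 ≈ 0.50912, p̂₂ = 678/1166 ≈ 0.58148.
Pooled p̂ = (307+678)/(603+1166) = 985/1769 = 0.55681.
SE = √(0.246772 × 0.00251601) = 0.02492.
z = (0.50912 − 0.58148)/0.02492 = -0.07236/0.02492 = -2.90.

z = -2.90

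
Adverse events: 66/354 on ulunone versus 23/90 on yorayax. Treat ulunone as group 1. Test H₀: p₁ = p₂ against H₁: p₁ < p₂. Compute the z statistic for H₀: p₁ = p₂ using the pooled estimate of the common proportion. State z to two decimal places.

p̂₁ = 66/354 ≈ 0.1864, p̂₂ = 23/90 ≈ 0.2556.
Pooled p̂ = (66+23)/(354+90) = 89/444 = 0.2005.
SE = √(p̂(1−p̂)(1/n₁+1/n₂)) = √(0.2005·0.7995·0.013936) = √(0.00223352) = 0.0473.
z = (0.1864 − 0.2556)/0.0473 = -0.0692/0.0473 = -1.46.
p-value = P(Z < -1.462) ≈ 0.0718.

z = -1.46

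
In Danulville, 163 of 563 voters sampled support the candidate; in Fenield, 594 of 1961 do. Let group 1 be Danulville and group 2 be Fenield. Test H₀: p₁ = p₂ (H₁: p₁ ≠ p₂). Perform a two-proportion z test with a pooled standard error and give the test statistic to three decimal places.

z = -0.611

p̂₁ = 163/563 ≈ 0.28952, p̂₂ = 594/1961 ≈ 0.30291.
Pooled p̂ = (163+594)/(563+1961) = 757/2524 = 0.29992.
SE = √(0.209968 × 0.00228614) = 0.02191.
z = (0.28952 − 0.30291)/0.02191 = -0.01339/0.02191 = -0.611.
Two-sided p-value ≈ 2·Φ(−0.611) = 0.5412.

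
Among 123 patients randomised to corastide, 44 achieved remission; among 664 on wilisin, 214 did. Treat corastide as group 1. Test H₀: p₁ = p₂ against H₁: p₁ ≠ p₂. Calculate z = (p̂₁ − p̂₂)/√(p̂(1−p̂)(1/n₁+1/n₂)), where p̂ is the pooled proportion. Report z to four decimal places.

p̂₁ = 44/123 = 0.357724, p̂₂ = 214/664 = 0.322289.
Pooled p̂ = (44+214)/(123+664) = 258/787 = 0.327827.
SE = √(0.220357 × 0.00963611) = 0.046080.
z = (0.357724 − 0.322289)/0.046080 = 0.035435/0.046080 = 0.7690.

z = 0.7690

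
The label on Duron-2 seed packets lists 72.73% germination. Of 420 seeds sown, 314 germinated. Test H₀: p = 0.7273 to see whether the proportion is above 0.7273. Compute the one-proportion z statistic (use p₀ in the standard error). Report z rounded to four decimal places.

z = 0.9350

p̂ = 314/420 = 0.747619.
Standard error under H₀: √(0.7273×0.2727/420) = 0.021731.
z = (0.747619 − 0.7273)/0.021731 = 0.020319/0.021731 = 0.9350.
p-value = P(Z > 0.935) ≈ 0.1749.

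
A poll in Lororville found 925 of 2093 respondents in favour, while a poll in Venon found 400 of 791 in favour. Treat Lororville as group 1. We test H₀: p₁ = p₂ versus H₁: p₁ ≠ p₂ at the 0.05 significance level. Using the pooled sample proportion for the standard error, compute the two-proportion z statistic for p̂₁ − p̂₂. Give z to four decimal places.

z = -3.0644

p̂₁ = 925/2093 = 0.441949, p̂₂ = 400/791 = 0.505689.
Pooled p̂ = (925+400)/(2093+791) = 1325/2884 = 0.459431.
SE = √(0.248354 × 0.00174201) = 0.020800.
z = (0.441949 − 0.505689)/0.020800 = -0.063740/0.020800 = -3.0644.
Two-sided p-value ≈ 2·Φ(−3.064) = 0.0022, so at α = 0.05 we reject H₀.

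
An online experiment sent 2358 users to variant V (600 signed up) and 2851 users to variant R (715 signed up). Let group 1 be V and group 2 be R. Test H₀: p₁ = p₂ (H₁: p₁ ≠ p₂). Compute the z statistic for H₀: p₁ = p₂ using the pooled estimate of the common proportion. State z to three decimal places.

p̂₁ = 600/2358 ≈ 0.25445, p̂₂ = 715/2851 ≈ 0.25079.
Pooled p̂ = (600+715)/(2358+2851) = 1315/5209 = 0.25245.
SE = √(p̂(1−p̂)(1/n₁+1/n₂)) = √(0.25245·0.74755·0.000774842) = √(0.000146227) = 0.01209.
z = (0.25445 − 0.25079)/0.01209 = 0.00366/0.01209 = 0.303.
p-value = 2·P(Z > 0.303) ≈ 0.7619.

z = 0.303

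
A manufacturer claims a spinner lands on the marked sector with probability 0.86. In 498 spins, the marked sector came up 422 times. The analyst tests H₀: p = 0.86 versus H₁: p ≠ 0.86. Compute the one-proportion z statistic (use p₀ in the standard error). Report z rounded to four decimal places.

z = -0.8110

p̂ = 422/498 = 0.847390.
Under H₀, SE = √(0.86·0.14/498) = √(0.000241767) = 0.015549.
z = (0.847390 − 0.86)/0.015549 = -0.012610/0.015549 = -0.8110.
p-value = 2·P(Z > 0.811) ≈ 0.4174.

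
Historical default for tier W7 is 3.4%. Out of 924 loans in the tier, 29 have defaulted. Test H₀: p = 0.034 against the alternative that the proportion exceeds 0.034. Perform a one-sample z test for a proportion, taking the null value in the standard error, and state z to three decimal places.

p̂ = 29/924 ≈ 0.031385.
Under H₀, SE = √(0.034·0.966/924) = √(3.55455e-05) = 0.005962.
z = (0.031385 − 0.034)/0.005962 = -0.002615/0.005962 = -0.439.

z = -0.439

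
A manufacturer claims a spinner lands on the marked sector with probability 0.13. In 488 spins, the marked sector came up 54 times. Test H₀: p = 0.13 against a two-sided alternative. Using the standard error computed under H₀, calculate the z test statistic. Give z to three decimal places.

z = -1.271

p̂ = 54/488 ≈ 0.11066.
Standard error under H₀: √(0.13×0.87/488) = 0.01522.
z = (0.11066 − 0.13)/0.01522 = -0.01934/0.01522 = -1.271.
p-value = 2·P(Z > 1.271) ≈ 0.2038.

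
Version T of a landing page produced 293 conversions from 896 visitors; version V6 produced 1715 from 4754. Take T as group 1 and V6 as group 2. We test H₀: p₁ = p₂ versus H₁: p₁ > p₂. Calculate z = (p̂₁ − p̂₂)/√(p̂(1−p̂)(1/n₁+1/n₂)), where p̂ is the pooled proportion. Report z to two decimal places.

z = -1.94

p̂₁ = 293/896 = 0.3270, p̂₂ = 1715/4754 = 0.3607.
Pooled p̂ = (293+1715)/(896+4754) = 2008/5650 = 0.3554.
SE = √(p̂(1−p̂)(1/n₁+1/n₂)) = √(0.3554·0.6446·0.00132642) = √(0.00030387) = 0.0174.
z = (0.3270 − 0.3607)/0.0174 = -0.0337/0.0174 = -1.94.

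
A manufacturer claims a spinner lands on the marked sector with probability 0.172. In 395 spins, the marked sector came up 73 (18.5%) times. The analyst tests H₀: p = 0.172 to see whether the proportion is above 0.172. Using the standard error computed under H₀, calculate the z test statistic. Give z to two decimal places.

p̂ = 73/395 = 0.1848.
Standard error under H₀: √(0.172×0.828/395) = 0.0190.
z = (0.1848 − 0.172)/0.0190 = 0.0128/0.0190 = 0.67.
p-value = P(Z > 0.675) ≈ 0.2500.

z = 0.67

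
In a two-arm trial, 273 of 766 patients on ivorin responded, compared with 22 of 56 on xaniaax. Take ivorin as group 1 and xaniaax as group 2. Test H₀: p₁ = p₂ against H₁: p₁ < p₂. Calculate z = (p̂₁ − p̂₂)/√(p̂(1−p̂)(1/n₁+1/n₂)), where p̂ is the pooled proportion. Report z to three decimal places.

p̂₁ = 273/766 ≈ 0.35640, p̂₂ = 22/56 ≈ 0.39286.
Pooled p̂ = (273+22)/(766+56) = 295/822 = 0.35888.
SE = √(0.230085 × 0.0191626) = 0.06640.
z = (0.35640 − 0.39286)/0.06640 = -0.03646/0.06640 = -0.549.

z = -0.549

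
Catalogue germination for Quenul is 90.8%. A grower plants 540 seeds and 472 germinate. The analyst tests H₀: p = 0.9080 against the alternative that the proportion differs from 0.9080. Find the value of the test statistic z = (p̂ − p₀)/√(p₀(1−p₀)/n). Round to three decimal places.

z = -2.728

p̂ = 472/540 = 0.874074.
Under H₀, SE = √(0.908·0.092/540) = √(0.000154696) = 0.012438.
z = (0.874074 − 0.908)/0.012438 = -0.033926/0.012438 = -2.728.
Two-sided p-value ≈ 2·Φ(−2.728) = 0.0064.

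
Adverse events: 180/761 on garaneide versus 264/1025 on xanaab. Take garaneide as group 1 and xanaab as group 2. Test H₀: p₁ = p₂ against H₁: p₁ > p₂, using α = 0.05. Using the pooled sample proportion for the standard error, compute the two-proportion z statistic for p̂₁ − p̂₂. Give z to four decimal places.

p̂₁ = 180/761 ≈ 0.236531, p̂₂ = 264/1025 ≈ 0.257561.
Pooled p̂ = (180+264)/(761+1025) = 444/1786 = 0.248600.
SE = √(p̂(1−p̂)(1/n₁+1/n₂)) = √(0.248600·0.751400·0.00228967) = √(0.000427706) = 0.020681.
z = (0.236531 − 0.257561)/0.020681 = -0.021030/0.020681 = -1.0169.
p-value = P(Z > -1.017) ≈ 0.8454; since p > α = 0.05, fail to reject H₀.

z = -1.0169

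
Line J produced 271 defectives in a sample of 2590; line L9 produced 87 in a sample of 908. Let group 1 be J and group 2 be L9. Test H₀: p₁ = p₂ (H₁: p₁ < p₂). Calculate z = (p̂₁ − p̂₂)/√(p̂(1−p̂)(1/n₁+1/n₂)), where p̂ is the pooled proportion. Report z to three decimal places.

z = 0.754

p̂₁ = 271/2590 = 0.10463, p̂₂ = 87/908 = 0.09581.
Pooled p̂ = (271+87)/(2590+908) = 358/3498 = 0.10234.
SE = √(p̂(1−p̂)(1/n₁+1/n₂)) = √(0.10234·0.89766·0.00148742) = √(0.000136649) = 0.01169.
z = (0.10463 − 0.09581)/0.01169 = 0.00882/0.01169 = 0.754.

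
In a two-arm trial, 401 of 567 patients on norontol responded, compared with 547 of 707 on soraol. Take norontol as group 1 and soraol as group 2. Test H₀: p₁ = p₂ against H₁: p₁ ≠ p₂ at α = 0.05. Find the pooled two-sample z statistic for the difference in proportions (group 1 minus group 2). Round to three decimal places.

z = -2.702

p̂₁ = 401/567 = 0.70723, p̂₂ = 547/707 = 0.77369.
Pooled p̂ = (401+547)/(567+707) = 948/1274 = 0.74411.
SE = √(p̂(1−p̂)(1/n₁+1/n₂)) = √(0.74411·0.25589·0.0031781) = √(0.000605137) = 0.02460.
z = (0.70723 − 0.77369)/0.02460 = -0.06646/0.02460 = -2.702.
p-value = 2·P(Z > 2.702) ≈ 0.0069, so at α = 0.05 we reject H₀.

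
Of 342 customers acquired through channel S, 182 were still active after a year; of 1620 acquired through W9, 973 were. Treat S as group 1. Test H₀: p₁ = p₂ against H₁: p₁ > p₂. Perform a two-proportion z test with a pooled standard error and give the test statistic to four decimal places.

p̂₁ = 182/342 = 0.532164, p̂₂ = 973/1620 = 0.600617.
Pooled p̂ = (182+973)/(342+1620) = 1155/1962 = 0.588685.
SE = √(p̂(1−p̂)(1/n₁+1/n₂)) = √(0.588685·0.411315·0.00354126) = √(0.000857463) = 0.029282.
z = (0.532164 − 0.600617)/0.029282 = -0.068453/0.029282 = -2.3377.

z = -2.3377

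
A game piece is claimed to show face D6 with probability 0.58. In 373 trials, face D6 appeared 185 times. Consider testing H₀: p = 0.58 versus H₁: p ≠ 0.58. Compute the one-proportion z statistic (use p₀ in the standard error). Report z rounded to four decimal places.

z = -3.2878

p̂ = 185/373 = 0.495979.
SE = √(p₀(1−p₀)/n) = √(0.2436/373) = 0.025555.
z = (0.495979 − 0.58)/0.025555 = -0.084021/0.025555 = -3.2878.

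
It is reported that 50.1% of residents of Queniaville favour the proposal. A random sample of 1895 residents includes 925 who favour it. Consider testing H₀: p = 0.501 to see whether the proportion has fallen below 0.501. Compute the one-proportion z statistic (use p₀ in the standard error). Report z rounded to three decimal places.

p̂ = 925/1895 ≈ 0.488127.
SE = √(p₀(1−p₀)/n) = √(0.25/1895) = 0.011486.
z = (0.488127 − 0.501)/0.011486 = -0.012873/0.011486 = -1.121.
p-value = P(Z < -1.121) ≈ 0.1312.

z = -1.121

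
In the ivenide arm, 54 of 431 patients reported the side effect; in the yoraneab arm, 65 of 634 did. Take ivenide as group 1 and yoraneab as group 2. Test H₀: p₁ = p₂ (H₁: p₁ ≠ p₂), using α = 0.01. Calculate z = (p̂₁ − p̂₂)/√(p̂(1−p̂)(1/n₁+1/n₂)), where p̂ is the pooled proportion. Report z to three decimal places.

z = 1.158

p̂₁ = 54/431 ≈ 0.12529, p̂₂ = 65/634 ≈ 0.10252.
Pooled p̂ = (54+65)/(431+634) = 119/1065 = 0.11174.
SE = √(0.0992519 × 0.00389747) = 0.01967.
z = (0.12529 − 0.10252)/0.01967 = 0.02277/0.01967 = 1.158.
Two-sided p-value ≈ 2·Φ(−1.158) = 0.2471, so at α = 0.01 we fail to reject H₀.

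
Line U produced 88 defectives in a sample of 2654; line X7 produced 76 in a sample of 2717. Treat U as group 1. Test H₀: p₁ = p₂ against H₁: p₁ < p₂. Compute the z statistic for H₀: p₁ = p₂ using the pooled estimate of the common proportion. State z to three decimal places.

z = 1.104

p̂₁ = 88/2654 ≈ 0.03316, p̂₂ = 76/2717 ≈ 0.02797.
Pooled p̂ = (88+76)/(2654+2717) = 164/5371 = 0.03053.
SE = √(0.029602 × 0.000744843) = 0.00470.
z = (0.03316 − 0.02797)/0.00470 = 0.00519/0.00470 = 1.104.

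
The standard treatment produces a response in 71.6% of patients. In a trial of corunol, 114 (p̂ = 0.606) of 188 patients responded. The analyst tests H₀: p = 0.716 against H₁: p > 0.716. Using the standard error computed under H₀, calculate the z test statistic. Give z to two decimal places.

p̂ = 114/188 ≈ 0.6064.
Standard error under H₀: √(0.716×0.284/188) = 0.0329.
z = (0.6064 − 0.716)/0.0329 = -0.1096/0.0329 = -3.33.

z = -3.33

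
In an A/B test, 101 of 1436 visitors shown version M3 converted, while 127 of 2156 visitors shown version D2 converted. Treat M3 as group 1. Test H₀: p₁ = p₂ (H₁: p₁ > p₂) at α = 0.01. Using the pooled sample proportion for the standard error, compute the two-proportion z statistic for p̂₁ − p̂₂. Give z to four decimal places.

p̂₁ = 101/1436 = 0.070334, p̂₂ = 127/2156 = 0.058905.
Pooled p̂ = (101+127)/(1436+2156) = 228/3592 = 0.063474.
SE = √(p̂(1−p̂)(1/n₁+1/n₂)) = √(0.063474·0.936526·0.0011602) = √(6.89686e-05) = 0.008305.
z = (0.070334 − 0.058905)/0.008305 = 0.011429/0.008305 = 1.3762.
p-value = P(Z > 1.376) ≈ 0.0844, so at α = 0.01 we fail to reject H₀.

z = 1.3762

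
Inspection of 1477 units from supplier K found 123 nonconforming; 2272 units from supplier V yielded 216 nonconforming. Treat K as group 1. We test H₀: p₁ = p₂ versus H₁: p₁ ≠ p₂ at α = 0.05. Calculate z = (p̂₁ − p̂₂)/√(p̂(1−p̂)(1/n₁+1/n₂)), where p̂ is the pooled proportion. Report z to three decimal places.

z = -1.230

p̂₁ = 123/1477 = 0.083277, p̂₂ = 216/2272 = 0.095070.
Pooled p̂ = (123+216)/(1477+2272) = 339/3749 = 0.090424.
SE = √(p̂(1−p̂)(1/n₁+1/n₂)) = √(0.090424·0.909576·0.00111719) = √(9.18861e-05) = 0.009586.
z = (0.083277 − 0.095070)/0.009586 = -0.011793/0.009586 = -1.230.
Two-sided p-value ≈ 2·Φ(−1.230) = 0.2186. With α = 0.05, fail to reject H₀.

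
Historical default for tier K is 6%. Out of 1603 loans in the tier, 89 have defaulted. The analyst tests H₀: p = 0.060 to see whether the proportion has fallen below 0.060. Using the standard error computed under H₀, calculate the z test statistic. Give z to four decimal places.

z = -0.7551

p̂ = 89/1603 = 0.055521.
Standard error under H₀: √(0.06×0.94/1603) = 0.005932.
z = (0.055521 − 0.06)/0.005932 = -0.004479/0.005932 = -0.7551.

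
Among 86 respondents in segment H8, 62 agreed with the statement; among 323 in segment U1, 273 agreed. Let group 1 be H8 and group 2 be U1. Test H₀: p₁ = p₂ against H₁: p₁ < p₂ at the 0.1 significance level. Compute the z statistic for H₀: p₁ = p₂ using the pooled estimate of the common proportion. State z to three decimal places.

p̂₁ = 62/86 = 0.72093, p̂₂ = 273/323 = 0.84520.
Pooled p̂ = (62+273)/(86+323) = 335/409 = 0.81907.
SE = √(p̂(1−p̂)(1/n₁+1/n₂)) = √(0.81907·0.18093·0.0147239) = √(0.00218199) = 0.04671.
z = (0.72093 − 0.84520)/0.04671 = -0.12427/0.04671 = -2.660.
p-value = P(Z < -2.660) ≈ 0.0039; since p < α = 0.1, reject H₀.

z = -2.660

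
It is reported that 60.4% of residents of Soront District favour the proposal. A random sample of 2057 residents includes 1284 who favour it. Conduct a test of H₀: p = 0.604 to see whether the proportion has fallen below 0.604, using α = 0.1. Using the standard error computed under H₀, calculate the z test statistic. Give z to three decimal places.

p̂ = 1284/2057 ≈ 0.624210.
SE = √(p₀(1−p₀)/n) = √(0.23918/2057) = 0.010783.
z = (0.624210 − 0.604)/0.010783 = 0.020210/0.010783 = 1.874.
p-value = P(Z < 1.874) ≈ 0.9695; since p > α = 0.1, fail to reject H₀.

z = 1.874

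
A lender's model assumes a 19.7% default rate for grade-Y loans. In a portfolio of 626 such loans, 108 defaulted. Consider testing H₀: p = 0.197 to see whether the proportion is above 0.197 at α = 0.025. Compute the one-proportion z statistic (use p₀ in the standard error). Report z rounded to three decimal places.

p̂ = 108/626 ≈ 0.17252.
Under H₀, SE = √(0.197·0.803/626) = √(0.000252701) = 0.01590.
z = (0.17252 − 0.197)/0.01590 = -0.02448/0.01590 = -1.540.
p-value = P(Z > -1.540) ≈ 0.9382; since p > α = 0.025, fail to reject H₀.

z = -1.540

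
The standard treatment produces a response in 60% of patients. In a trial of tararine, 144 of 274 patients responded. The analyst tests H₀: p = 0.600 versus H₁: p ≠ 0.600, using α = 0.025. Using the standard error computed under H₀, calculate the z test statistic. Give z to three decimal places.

p̂ = 144/274 = 0.525547.
Standard error under H₀: √(0.6×0.4/274) = 0.029596.
z = (0.525547 − 0.6)/0.029596 = -0.074453/0.029596 = -2.516.
p-value = 2·P(Z > 2.516) ≈ 0.0119; since p < α = 0.025, reject H₀.

z = -2.516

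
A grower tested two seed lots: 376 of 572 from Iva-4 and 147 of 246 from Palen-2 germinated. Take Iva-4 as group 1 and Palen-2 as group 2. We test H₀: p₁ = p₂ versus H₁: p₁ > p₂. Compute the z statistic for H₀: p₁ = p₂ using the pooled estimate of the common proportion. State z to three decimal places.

z = 1.633

p̂₁ = 376/572 ≈ 0.65734, p̂₂ = 147/246 ≈ 0.59756.
Pooled p̂ = (376+147)/(572+246) = 523/818 = 0.63936.
SE = √(0.230578 × 0.00581329) = 0.03661.
z = (0.65734 − 0.59756)/0.03661 = 0.05978/0.03661 = 1.633.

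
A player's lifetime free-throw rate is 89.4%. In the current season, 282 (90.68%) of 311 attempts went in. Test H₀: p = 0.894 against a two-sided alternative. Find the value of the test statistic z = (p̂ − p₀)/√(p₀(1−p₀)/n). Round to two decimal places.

z = 0.73

p̂ = 282/311 = 0.9068.
Standard error under H₀: √(0.894×0.106/311) = 0.0175.
z = (0.9068 − 0.894)/0.0175 = 0.0128/0.0175 = 0.73.
Two-sided p-value ≈ 2·Φ(−0.731) = 0.4651.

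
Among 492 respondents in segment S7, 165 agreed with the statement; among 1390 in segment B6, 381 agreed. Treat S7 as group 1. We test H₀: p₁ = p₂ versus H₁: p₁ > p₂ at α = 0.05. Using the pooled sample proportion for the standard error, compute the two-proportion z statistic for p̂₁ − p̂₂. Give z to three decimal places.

z = 2.573

p̂₁ = 165/492 = 0.33537, p̂₂ = 381/1390 = 0.27410.
Pooled p̂ = (165+381)/(492+1390) = 546/1882 = 0.29012.
SE = √(p̂(1−p̂)(1/n₁+1/n₂)) = √(0.29012·0.70988·0.00275194) = √(0.000566761) = 0.02381.
z = (0.33537 − 0.27410)/0.02381 = 0.06127/0.02381 = 2.573.
p-value = P(Z > 2.573) ≈ 0.0050; since p < α = 0.05, reject H₀.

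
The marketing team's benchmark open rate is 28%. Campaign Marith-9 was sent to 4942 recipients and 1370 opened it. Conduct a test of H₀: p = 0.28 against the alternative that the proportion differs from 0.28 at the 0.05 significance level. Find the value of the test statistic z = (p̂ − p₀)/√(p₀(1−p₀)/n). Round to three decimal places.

p̂ = 1370/4942 = 0.277216.
SE = √(p₀(1−p₀)/n) = √(0.2016/4942) = 0.006387.
z = (0.277216 − 0.28)/0.006387 = -0.002784/0.006387 = -0.436.
Two-sided p-value ≈ 2·Φ(−0.436) = 0.6629. With α = 0.05, fail to reject H₀.

z = -0.436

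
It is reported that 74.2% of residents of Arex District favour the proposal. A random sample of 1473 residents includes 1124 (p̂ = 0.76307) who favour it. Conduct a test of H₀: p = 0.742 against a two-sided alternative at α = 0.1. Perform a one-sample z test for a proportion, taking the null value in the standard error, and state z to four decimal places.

z = 1.8481

p̂ = 1124/1473 ≈ 0.7630686.
Under H₀, SE = √(0.742·0.258/1473) = √(0.000129963) = 0.0114001.
z = (0.7630686 − 0.742)/0.0114001 = 0.0210686/0.0114001 = 1.8481.
p-value = 2·P(Z > 1.848) ≈ 0.0646, so at α = 0.1 we reject H₀.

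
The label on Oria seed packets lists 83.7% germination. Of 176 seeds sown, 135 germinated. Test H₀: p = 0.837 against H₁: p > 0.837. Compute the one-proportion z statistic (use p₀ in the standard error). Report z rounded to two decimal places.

p̂ = 135/176 = 0.76705.
Under H₀, SE = √(0.837·0.163/176) = √(0.000775176) = 0.02784.
z = (0.76705 − 0.837)/0.02784 = -0.06995/0.02784 = -2.51.
p-value = P(Z > -2.513) ≈ 0.9940.

z = -2.51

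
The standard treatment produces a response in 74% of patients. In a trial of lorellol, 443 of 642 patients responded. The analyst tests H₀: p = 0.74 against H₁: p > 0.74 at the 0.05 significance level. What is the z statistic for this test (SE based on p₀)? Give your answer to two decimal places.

z = -2.89

p̂ = 443/642 = 0.6900.
Under H₀, SE = √(0.74·0.26/642) = √(0.000299688) = 0.0173.
z = (0.6900 − 0.74)/0.0173 = -0.0500/0.0173 = -2.89.
p-value = P(Z > -2.886) ≈ 0.9981; since p > α = 0.05, fail to reject H₀.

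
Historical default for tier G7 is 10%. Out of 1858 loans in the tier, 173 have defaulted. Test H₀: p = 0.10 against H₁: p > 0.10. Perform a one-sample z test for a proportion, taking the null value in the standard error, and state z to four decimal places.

p̂ = 173/1858 = 0.093111.
Under H₀, SE = √(0.1·0.9/1858) = √(4.84392e-05) = 0.006960.
z = (0.093111 − 0.1)/0.006960 = -0.006889/0.006960 = -0.9898.

z = -0.9898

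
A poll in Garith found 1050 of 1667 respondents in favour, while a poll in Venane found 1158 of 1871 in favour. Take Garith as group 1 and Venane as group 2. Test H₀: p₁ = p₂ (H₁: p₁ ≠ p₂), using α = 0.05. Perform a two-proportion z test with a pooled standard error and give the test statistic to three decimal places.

p̂₁ = 1050/1667 ≈ 0.62987, p̂₂ = 1158/1871 ≈ 0.61892.
Pooled p̂ = (1050+1158)/(1667+1871) = 2208/3538 = 0.62408.
SE = √(0.234604 × 0.00113435) = 0.01631.
z = (0.62987 − 0.61892)/0.01631 = 0.01095/0.01631 = 0.671.
p-value = 2·P(Z > 0.671) ≈ 0.5019. With α = 0.05, fail to reject H₀.

z = 0.671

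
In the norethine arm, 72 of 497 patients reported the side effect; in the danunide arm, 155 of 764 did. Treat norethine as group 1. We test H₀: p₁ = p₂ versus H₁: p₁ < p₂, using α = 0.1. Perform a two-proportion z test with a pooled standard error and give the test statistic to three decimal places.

z = -2.620

p̂₁ = 72/497 = 0.14487, p̂₂ = 155/764 = 0.20288.
Pooled p̂ = (72+155)/(497+764) = 227/1261 = 0.18002.
SE = √(p̂(1−p̂)(1/n₁+1/n₂)) = √(0.18002·0.81998·0.00332097) = √(0.000490209) = 0.02214.
z = (0.14487 − 0.20288)/0.02214 = -0.05801/0.02214 = -2.620.
p-value = P(Z < -2.620) ≈ 0.0044. With α = 0.1, reject H₀.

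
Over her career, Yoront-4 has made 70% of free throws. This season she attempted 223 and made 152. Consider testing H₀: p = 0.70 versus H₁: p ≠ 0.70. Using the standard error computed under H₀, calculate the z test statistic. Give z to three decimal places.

z = -0.599

p̂ = 152/223 = 0.68161.
SE = √(p₀(1−p₀)/n) = √(0.21/223) = 0.03069.
z = (0.68161 − 0.7)/0.03069 = -0.01839/0.03069 = -0.599.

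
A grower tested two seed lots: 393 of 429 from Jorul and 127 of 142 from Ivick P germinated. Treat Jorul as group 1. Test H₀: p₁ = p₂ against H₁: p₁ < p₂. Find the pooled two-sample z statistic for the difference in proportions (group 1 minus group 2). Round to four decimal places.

p̂₁ = 393/429 = 0.916084, p̂₂ = 127/142 = 0.894366.
Pooled p̂ = (393+127)/(429+142) = 520/571 = 0.910683.
SE = √(0.0813395 × 0.00937326) = 0.027612.
z = (0.916084 − 0.894366)/0.027612 = 0.021718/0.027612 = 0.7865.
p-value = P(Z < 0.787) ≈ 0.7842.

z = 0.7865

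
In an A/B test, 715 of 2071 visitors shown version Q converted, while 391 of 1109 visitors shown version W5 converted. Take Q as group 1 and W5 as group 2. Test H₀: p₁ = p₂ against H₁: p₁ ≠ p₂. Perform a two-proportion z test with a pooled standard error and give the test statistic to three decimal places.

z = -0.413

p̂₁ = 715/2071 = 0.345244, p̂₂ = 391/1109 = 0.352570.
Pooled p̂ = (715+391)/(2071+1109) = 1106/3180 = 0.347799.
SE = √(0.226835 × 0.00138457) = 0.017722.
z = (0.345244 − 0.352570)/0.017722 = -0.007326/0.017722 = -0.413.
Two-sided p-value ≈ 2·Φ(−0.413) = 0.6793.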